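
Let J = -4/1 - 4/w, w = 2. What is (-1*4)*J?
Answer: 24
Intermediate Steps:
J = -6 (J = -4/1 - 4/2 = -4*1 - 4*1/2 = -4 - 2 = -6)
(-1*4)*J = -1*4*(-6) = -4*(-6) = 24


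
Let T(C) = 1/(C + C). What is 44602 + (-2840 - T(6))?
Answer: 501143/12 ≈ 41762.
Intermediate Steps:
T(C) = 1/(2*C)
44602 + (-2840 - T(6)) = 44602 + (-2840 - 1/(2*6)) = 44602 + (-2840 - 1*1/12) = 44602 + (-2840 - 1/12) = 44602 - 34081/12 = 501143/12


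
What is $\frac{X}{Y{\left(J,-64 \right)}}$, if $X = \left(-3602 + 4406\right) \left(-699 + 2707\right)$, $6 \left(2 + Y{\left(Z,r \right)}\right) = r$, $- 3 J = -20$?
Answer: $- \frac{2421648}{19} \approx -1.2746 \cdot 10^{5}$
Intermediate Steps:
$J = \frac{20}{3}$ ($J = \left(- \frac{1}{3}\right) \left(-20\right) = \frac{20}{3} \approx 6.6667$)
$Y{\left(Z,r \right)} = -2 + \frac{r}{6}$
$X = 1614432$ ($X = 804 \cdot 2008 = 1614432$)
$\frac{X}{Y{\left(J,-64 \right)}} = \frac{1614432}{-2 + \frac{1}{6} \left(-64\right)} = \frac{1614432}{-2 - \frac{32}{3}} = \frac{1614432}{- \frac{38}{3}} = 1614432 \left(- \frac{3}{38}\right) = - \frac{2421648}{19}$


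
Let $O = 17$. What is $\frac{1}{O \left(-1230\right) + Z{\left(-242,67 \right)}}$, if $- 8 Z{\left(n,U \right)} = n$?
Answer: $- \frac{4}{83519} \approx -4.7893 \cdot 10^{-5}$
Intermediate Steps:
$Z{\left(n,U \right)} = - \frac{n}{8}$
$\frac{1}{O \left(-1230\right) + Z{\left(-242,67 \right)}} = \frac{1}{17 \left(-1230\right) - - \frac{121}{4}} = \frac{1}{-20910 + \frac{121}{4}} = \frac{1}{- \frac{83519}{4}} = - \frac{4}{83519}$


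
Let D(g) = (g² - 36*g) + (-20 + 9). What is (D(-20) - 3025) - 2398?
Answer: -4314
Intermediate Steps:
D(g) = -11 + g² - 36*g (D(g) = (g² - 36*g) - 11 = -11 + g² - 36*g)
(D(-20) - 3025) - 2398 = ((-11 + (-20)² - 36*(-20)) - 3025) - 2398 = ((-11 + 400 + 720) - 3025) - 2398 = (1109 - 3025) - 2398 = -1916 - 2398 = -4314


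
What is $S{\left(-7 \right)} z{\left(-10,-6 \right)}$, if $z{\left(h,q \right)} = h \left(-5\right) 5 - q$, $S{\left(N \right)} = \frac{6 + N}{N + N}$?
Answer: $\frac{128}{7} \approx 18.286$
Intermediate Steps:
$S{\left(N \right)} = \frac{6 + N}{2 N}$
$z{\left(h,q \right)} = - q - 25 h$ ($z{\left(h,q \right)} = - 5 h 5 - q = - 25 h - q = - q - 25 h$)
$S{\left(-7 \right)} z{\left(-10,-6 \right)} = \frac{6 - 7}{2 \left(-7\right)} \left(\left(-1\right) \left(-6\right) - -250\right) = \frac{1}{2} \left(- \frac{1}{7}\right) \left(-1\right) \left(6 + 250\right) = \frac{1}{14} \cdot 256 = \frac{128}{7}$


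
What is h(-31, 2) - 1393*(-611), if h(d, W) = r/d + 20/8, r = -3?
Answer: 52769787/62 ≈ 8.5113e+5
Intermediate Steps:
h(d, W) = 5/2 - 3/d (h(d, W) = -3/d + 20/8 = -3/d + 20*(1/8) = -3/d + 5/2 = 5/2 - 3/d)
h(-31, 2) - 1393*(-611) = (5/2 - 3/(-31)) - 1393*(-611) = (5/2 - 3*(-1/31)) + 851123 = (5/2 + 3/31) + 851123 = 161/62 + 851123 = 52769787/62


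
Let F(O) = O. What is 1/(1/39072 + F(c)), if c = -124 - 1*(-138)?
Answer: 39072/547009 ≈ 0.071428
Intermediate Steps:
c = 14 (c = -124 + 138 = 14)
1/(1/39072 + F(c)) = 1/(1/39072 + 14) = 1/(547009/39072) = 39072/547009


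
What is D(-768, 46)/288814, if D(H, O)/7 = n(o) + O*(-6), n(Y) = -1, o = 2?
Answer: -1939/288814 ≈ -0.0067137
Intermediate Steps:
D(H, O) = -7 - 42*O (D(H, O) = 7*(-1 + O*(-6)) = 7*(-1 - 6*O) = -7 - 42*O)
D(-768, 46)/288814 = (-7 - 42*46)/288814 = (-7 - 1932)*(1/288814) = -1939*1/288814 = -1939/288814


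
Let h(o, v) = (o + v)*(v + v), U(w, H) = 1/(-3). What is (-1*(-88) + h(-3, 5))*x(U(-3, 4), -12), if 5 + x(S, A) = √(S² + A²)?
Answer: -540 + 36*√1297 ≈ 756.50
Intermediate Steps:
U(w, H) = -⅓
h(o, v) = 2*v*(o + v) (h(o, v) = (o + v)*(2*v) = 2*v*(o + v))
x(S, A) = -5 + √(A² + S²) (x(S, A) = -5 + √(S² + A²) = -5 + √(A² + S²))
(-1*(-88) + h(-3, 5))*x(U(-3, 4), -12) = (-1*(-88) + 2*5*(-3 + 5))*(-5 + √((-12)² + (-⅓)²)) = (88 + 2*5*2)*(-5 + √(144 + ⅑)) = (88 + 20)*(-5 + √(1297/9)) = 108*(-5 + √1297/3) = -540 + 36*√1297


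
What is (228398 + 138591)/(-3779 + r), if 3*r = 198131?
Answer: 1100967/186794 ≈ 5.8940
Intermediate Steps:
r = 198131/3 (r = (⅓)*198131 = 198131/3 ≈ 66044.)
(228398 + 138591)/(-3779 + r) = (228398 + 138591)/(-3779 + 198131/3) = 366989/(186794/3) = 366989*(3/186794) = 1100967/186794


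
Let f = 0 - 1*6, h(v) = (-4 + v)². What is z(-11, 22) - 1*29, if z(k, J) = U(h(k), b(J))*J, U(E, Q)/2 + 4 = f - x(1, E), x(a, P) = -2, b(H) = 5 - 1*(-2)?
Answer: -381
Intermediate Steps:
b(H) = 7 (b(H) = 5 + 2 = 7)
f = -6 (f = 0 - 6 = -6)
U(E, Q) = -16 (U(E, Q) = -8 + 2*(-6 - 1*(-2)) = -8 + 2*(-6 + 2) = -8 + 2*(-4) = -8 - 8 = -16)
z(k, J) = -16*J
z(-11, 22) - 1*29 = -16*22 - 1*29 = -352 - 29 = -381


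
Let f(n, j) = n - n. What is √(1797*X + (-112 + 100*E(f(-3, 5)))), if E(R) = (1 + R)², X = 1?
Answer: √1785 ≈ 42.249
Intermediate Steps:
f(n, j) = 0
√(1797*X + (-112 + 100*E(f(-3, 5)))) = √(1797*1 + (-112 + 100*(1 + 0)²)) = √(1797 + (-112 + 100*1²)) = √(1797 + (-112 + 100*1)) = √(1797 + (-112 + 100)) = √(1797 - 12) = √1785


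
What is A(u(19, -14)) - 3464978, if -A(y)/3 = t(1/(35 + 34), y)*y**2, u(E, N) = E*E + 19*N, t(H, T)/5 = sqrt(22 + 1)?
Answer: -3464978 - 135375*sqrt(23) ≈ -4.1142e+6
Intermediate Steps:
t(H, T) = 5*sqrt(23) (t(H, T) = 5*sqrt(22 + 1) = 5*sqrt(23))
u(E, N) = E**2 + 19*N
A(y) = -15*sqrt(23)*y**2 (A(y) = -3*5*sqrt(23)*y**2 = -15*sqrt(23)*y**2)
A(u(19, -14)) - 3464978 = -15*sqrt(23)*(19**2 + 19*(-14))**2 - 3464978 = -15*sqrt(23)*(361 - 266)**2 - 3464978 = -15*sqrt(23)*95**2 - 3464978 = -15*sqrt(23)*9025 - 3464978 = -135375*sqrt(23) - 3464978 = -3464978 - 135375*sqrt(23)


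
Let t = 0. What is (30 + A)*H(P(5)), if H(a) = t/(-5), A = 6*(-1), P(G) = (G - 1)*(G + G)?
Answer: 0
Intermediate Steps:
P(G) = 2*G*(-1 + G) (P(G) = (-1 + G)*(2*G) = 2*G*(-1 + G))
A = -6
H(a) = 0 (H(a) = 0/(-5) = 0*(-⅕) = 0)
(30 + A)*H(P(5)) = (30 - 6)*0 = 24*0 = 0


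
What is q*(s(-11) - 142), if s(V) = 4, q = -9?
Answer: 1242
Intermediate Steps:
q*(s(-11) - 142) = -9*(4 - 142) = -9*(-138) = 1242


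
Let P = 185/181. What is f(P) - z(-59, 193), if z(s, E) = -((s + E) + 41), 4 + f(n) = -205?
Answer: -34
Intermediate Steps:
P = 185/181 (P = 185*(1/181) = 185/181 ≈ 1.0221)
f(n) = -209 (f(n) = -4 - 205 = -209)
z(s, E) = -41 - E - s (z(s, E) = -((E + s) + 41) = -(41 + E + s) = -41 - E - s)
f(P) - z(-59, 193) = -209 - (-41 - 1*193 - 1*(-59)) = -209 - (-41 - 193 + 59) = -209 - 1*(-175) = -209 + 175 = -34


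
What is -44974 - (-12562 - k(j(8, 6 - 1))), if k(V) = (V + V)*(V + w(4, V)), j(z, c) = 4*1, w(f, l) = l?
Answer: -32348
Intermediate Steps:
j(z, c) = 4
k(V) = 4*V² (k(V) = (V + V)*(V + V) = (2*V)*(2*V) = 4*V²)
-44974 - (-12562 - k(j(8, 6 - 1))) = -44974 - (-12562 - 4*4²) = -44974 - (-12562 - 4*16) = -44974 - (-12562 - 1*64) = -44974 - (-12562 - 64) = -44974 - 1*(-12626) = -44974 + 12626 = -32348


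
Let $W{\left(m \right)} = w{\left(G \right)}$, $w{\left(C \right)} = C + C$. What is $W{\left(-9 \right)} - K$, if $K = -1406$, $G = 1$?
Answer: $1408$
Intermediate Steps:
$w{\left(C \right)} = 2 C$
$W{\left(m \right)} = 2$ ($W{\left(m \right)} = 2 \cdot 1 = 2$)
$W{\left(-9 \right)} - K = 2 - -1406 = 2 + 1406 = 1408$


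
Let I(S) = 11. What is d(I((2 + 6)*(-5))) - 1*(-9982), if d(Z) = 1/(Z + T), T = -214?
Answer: 2026345/203 ≈ 9982.0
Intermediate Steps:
d(Z) = 1/(-214 + Z) (d(Z) = 1/(Z - 214) = 1/(-214 + Z))
d(I((2 + 6)*(-5))) - 1*(-9982) = 1/(-214 + 11) - 1*(-9982) = 1/(-203) + 9982 = -1/203 + 9982 = 2026345/203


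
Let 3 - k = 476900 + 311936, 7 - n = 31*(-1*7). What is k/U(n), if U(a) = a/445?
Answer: -351030685/224 ≈ -1.5671e+6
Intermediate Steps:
n = 224 (n = 7 - 31*(-1*7) = 7 - 31*(-7) = 7 - 1*(-217) = 7 + 217 = 224)
U(a) = a/445 (U(a) = a*(1/445) = a/445)
k = -788833 (k = 3 - (476900 + 311936) = 3 - 1*788836 = 3 - 788836 = -788833)
k/U(n) = -788833/((1/445)*224) = -788833/224/445 = -788833*445/224 = -351030685/224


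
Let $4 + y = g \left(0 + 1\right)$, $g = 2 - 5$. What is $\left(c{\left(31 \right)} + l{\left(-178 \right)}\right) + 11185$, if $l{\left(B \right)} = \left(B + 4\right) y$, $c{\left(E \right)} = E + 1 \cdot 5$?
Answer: $12439$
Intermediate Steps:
$g = -3$ ($g = 2 - 5 = -3$)
$c{\left(E \right)} = 5 + E$ ($c{\left(E \right)} = E + 5 = 5 + E$)
$y = -7$ ($y = -4 - 3 \left(0 + 1\right) = -4 - 3 = -7$)
$l{\left(B \right)} = -28 - 7 B$ ($l{\left(B \right)} = \left(B + 4\right) \left(-7\right) = \left(4 + B\right) \left(-7\right) = -28 - 7 B$)
$\left(c{\left(31 \right)} + l{\left(-178 \right)}\right) + 11185 = \left(\left(5 + 31\right) - -1218\right) + 11185 = \left(36 + \left(-28 + 1246\right)\right) + 11185 = \left(36 + 1218\right) + 11185 = 1254 + 11185 = 12439$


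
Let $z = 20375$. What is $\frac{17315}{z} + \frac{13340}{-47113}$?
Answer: $\frac{108791819}{191985475} \approx 0.56667$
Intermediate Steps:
$\frac{17315}{z} + \frac{13340}{-47113} = \frac{17315}{20375} + \frac{13340}{-47113} = 17315 \cdot \frac{1}{20375} + 13340 \left(- \frac{1}{47113}\right) = \frac{3463}{4075} - \frac{13340}{47113} = \frac{108791819}{191985475}$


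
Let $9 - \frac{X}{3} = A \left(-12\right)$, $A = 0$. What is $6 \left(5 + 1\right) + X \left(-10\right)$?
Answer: $-234$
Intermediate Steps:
$X = 27$ ($X = 27 - 3 \cdot 0 \left(-12\right) = 27 - 0 = 27 + 0 = 27$)
$6 \left(5 + 1\right) + X \left(-10\right) = 6 \left(5 + 1\right) + 27 \left(-10\right) = 6 \cdot 6 - 270 = 36 - 270 = -234$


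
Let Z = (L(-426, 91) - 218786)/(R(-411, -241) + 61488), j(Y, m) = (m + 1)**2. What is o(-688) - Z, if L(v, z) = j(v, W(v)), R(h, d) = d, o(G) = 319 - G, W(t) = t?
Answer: 61713890/61247 ≈ 1007.6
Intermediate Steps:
j(Y, m) = (1 + m)**2
L(v, z) = (1 + v)**2
Z = -38161/61247 (Z = ((1 - 426)**2 - 218786)/(-241 + 61488) = ((-425)**2 - 218786)/61247 = (180625 - 218786)*(1/61247) = -38161*1/61247 = -38161/61247 ≈ -0.62307)
o(-688) - Z = (319 - 1*(-688)) - 1*(-38161/61247) = (319 + 688) + 38161/61247 = 1007 + 38161/61247 = 61713890/61247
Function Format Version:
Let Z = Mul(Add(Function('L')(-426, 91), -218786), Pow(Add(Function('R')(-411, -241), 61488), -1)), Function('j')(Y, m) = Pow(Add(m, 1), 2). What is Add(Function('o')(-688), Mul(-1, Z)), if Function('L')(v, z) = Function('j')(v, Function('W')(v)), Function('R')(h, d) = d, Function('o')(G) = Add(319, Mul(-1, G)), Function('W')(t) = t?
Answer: Rational(61713890, 61247) ≈ 1007.6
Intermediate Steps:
Function('j')(Y, m) = Pow(Add(1, m), 2)
Function('L')(v, z) = Pow(Add(1, v), 2)
Z = Rational(-38161, 61247) (Z = Mul(Add(Pow(Add(1, -426), 2), -218786), Pow(Add(-241, 61488), -1)) = Mul(Add(Pow(-425, 2), -218786), Pow(61247, -1)) = Mul(Add(180625, -218786), Rational(1, 61247)) = Mul(-38161, Rational(1, 61247)) = Rational(-38161, 61247) ≈ -0.62307)
Add(Function('o')(-688), Mul(-1, Z)) = Add(Add(319, Mul(-1, -688)), Mul(-1, Rational(-38161, 61247))) = Add(Add(319, 688), Rational(38161, 61247)) = Add(1007, Rational(38161, 61247)) = Rational(61713890, 61247)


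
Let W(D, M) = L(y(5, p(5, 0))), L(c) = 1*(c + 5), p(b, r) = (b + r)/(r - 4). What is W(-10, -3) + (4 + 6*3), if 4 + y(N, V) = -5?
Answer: 18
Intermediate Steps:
p(b, r) = (b + r)/(-4 + r)
y(N, V) = -9 (y(N, V) = -4 - 5 = -9)
L(c) = 5 + c (L(c) = 1*(5 + c) = 5 + c)
W(D, M) = -4 (W(D, M) = 5 - 9 = -4)
W(-10, -3) + (4 + 6*3) = -4 + (4 + 6*3) = -4 + (4 + 18) = -4 + 22 = 18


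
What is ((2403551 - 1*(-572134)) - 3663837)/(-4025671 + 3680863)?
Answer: 28673/14367 ≈ 1.9958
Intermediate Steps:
((2403551 - 1*(-572134)) - 3663837)/(-4025671 + 3680863) = ((2403551 + 572134) - 3663837)/(-344808) = (2975685 - 3663837)*(-1/344808) = -688152*(-1/344808) = 28673/14367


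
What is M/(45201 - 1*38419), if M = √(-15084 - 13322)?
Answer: I*√28406/6782 ≈ 0.024851*I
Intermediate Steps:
M = I*√28406 (M = √(-28406) = I*√28406 ≈ 168.54*I)
M/(45201 - 1*38419) = (I*√28406)/(45201 - 1*38419) = (I*√28406)/(45201 - 38419) = (I*√28406)/6782 = (I*√28406)*(1/6782) = I*√28406/6782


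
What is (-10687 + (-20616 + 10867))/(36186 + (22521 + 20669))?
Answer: -5109/19844 ≈ -0.25746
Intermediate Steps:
(-10687 + (-20616 + 10867))/(36186 + (22521 + 20669)) = (-10687 - 9749)/(36186 + 43190) = -20436/79376 = -20436*1/79376 = -5109/19844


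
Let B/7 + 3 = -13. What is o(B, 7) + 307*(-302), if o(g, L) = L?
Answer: -92707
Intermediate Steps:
B = -112 (B = -21 + 7*(-13) = -21 - 91 = -112)
o(B, 7) + 307*(-302) = 7 + 307*(-302) = 7 - 92714 = -92707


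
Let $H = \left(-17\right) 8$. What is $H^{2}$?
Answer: $18496$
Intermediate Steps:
$H = -136$
$H^{2} = \left(-136\right)^{2} = 18496$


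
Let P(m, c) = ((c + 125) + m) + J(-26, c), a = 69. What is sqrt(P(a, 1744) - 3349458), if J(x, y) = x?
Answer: I*sqrt(3347546) ≈ 1829.6*I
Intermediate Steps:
P(m, c) = 99 + c + m (P(m, c) = ((c + 125) + m) - 26 = ((125 + c) + m) - 26 = (125 + c + m) - 26 = 99 + c + m)
sqrt(P(a, 1744) - 3349458) = sqrt((99 + 1744 + 69) - 3349458) = sqrt(1912 - 3349458) = sqrt(-3347546) = I*sqrt(3347546)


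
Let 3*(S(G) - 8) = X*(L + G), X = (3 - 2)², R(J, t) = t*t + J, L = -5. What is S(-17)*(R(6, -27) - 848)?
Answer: -226/3 ≈ -75.333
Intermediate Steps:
R(J, t) = J + t² (R(J, t) = t² + J = J + t²)
X = 1 (X = 1² = 1)
S(G) = 19/3 + G/3 (S(G) = 8 + (1*(-5 + G))/3 = 8 + (-5 + G)/3 = 8 + (-5/3 + G/3) = 19/3 + G/3)
S(-17)*(R(6, -27) - 848) = (19/3 + (⅓)*(-17))*((6 + (-27)²) - 848) = (19/3 - 17/3)*((6 + 729) - 848) = 2*(735 - 848)/3 = (⅔)*(-113) = -226/3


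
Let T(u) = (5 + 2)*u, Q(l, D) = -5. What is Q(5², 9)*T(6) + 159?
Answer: -51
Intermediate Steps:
T(u) = 7*u
Q(5², 9)*T(6) + 159 = -35*6 + 159 = -5*42 + 159 = -210 + 159 = -51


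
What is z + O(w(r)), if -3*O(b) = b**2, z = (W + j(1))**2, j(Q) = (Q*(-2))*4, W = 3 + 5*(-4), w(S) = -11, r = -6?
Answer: 1754/3 ≈ 584.67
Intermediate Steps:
W = -17 (W = 3 - 20 = -17)
j(Q) = -8*Q (j(Q) = -2*Q*4 = -8*Q)
z = 625 (z = (-17 - 8*1)**2 = (-17 - 8)**2 = (-25)**2 = 625)
O(b) = -b**2/3
z + O(w(r)) = 625 - 1/3*(-11)**2 = 625 - 1/3*121 = 625 - 121/3 = 1754/3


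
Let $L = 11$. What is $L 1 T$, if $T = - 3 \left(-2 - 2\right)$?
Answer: $132$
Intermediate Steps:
$T = 12$ ($T = \left(-3\right) \left(-4\right) = 12$)
$L 1 T = 11 \cdot 1 \cdot 12 = 11 \cdot 12 = 132$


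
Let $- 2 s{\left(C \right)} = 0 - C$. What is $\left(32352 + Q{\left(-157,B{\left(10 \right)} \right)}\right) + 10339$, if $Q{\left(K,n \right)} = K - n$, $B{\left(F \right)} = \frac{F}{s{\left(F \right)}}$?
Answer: $42532$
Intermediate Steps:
$s{\left(C \right)} = \frac{C}{2}$ ($s{\left(C \right)} = - \frac{0 - C}{2} = - \frac{\left(-1\right) C}{2} = \frac{C}{2}$)
$B{\left(F \right)} = 2$ ($B{\left(F \right)} = \frac{F}{\frac{1}{2} F} = F \frac{2}{F} = 2$)
$\left(32352 + Q{\left(-157,B{\left(10 \right)} \right)}\right) + 10339 = \left(32352 - 159\right) + 10339 = 32193 + 10339 = 42532$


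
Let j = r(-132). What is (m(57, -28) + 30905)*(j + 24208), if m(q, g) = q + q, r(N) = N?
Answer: 746813444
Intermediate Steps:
j = -132
m(q, g) = 2*q
(m(57, -28) + 30905)*(j + 24208) = (2*57 + 30905)*(-132 + 24208) = (114 + 30905)*24076 = 31019*24076 = 746813444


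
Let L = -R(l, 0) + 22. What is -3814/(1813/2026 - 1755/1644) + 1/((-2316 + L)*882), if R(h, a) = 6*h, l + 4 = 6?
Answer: 4306243469491069/194934310956 ≈ 22091.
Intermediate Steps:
l = 2 (l = -4 + 6 = 2)
L = 10 (L = -6*2 + 22 = -1*12 + 22 = -12 + 22 = 10)
-3814/(1813/2026 - 1755/1644) + 1/((-2316 + L)*882) = -3814/(1813/2026 - 1755/1644) + 1/((-2316 + 10)*882) = -3814/(1813*(1/2026) - 1755*1/1644) + (1/882)/(-2306) = -3814/(1813/2026 - 585/548) - 1/2306*1/882 = -3814/(-95843/555124) - 1/2033892 = -3814*(-555124/95843) - 1/2033892 = 2117242936/95843 - 1/2033892 = 4306243469491069/194934310956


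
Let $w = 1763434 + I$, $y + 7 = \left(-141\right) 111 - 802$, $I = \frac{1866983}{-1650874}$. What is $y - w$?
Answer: $- \frac{2938378860373}{1650874} \approx -1.7799 \cdot 10^{6}$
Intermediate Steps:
$I = - \frac{1866983}{1650874}$ ($I = 1866983 \left(- \frac{1}{1650874}\right) = - \frac{1866983}{1650874} \approx -1.1309$)
$y = -16460$ ($y = -7 - 16453 = -16460$)
$w = \frac{2911205474333}{1650874}$ ($w = 1763434 - \frac{1866983}{1650874} = \frac{2911205474333}{1650874} \approx 1.7634 \cdot 10^{6}$)
$y - w = -16460 - \frac{2911205474333}{1650874} = - \frac{2938378860373}{1650874}$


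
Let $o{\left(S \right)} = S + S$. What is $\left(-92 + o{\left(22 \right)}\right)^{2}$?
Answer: $2304$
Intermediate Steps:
$o{\left(S \right)} = 2 S$
$\left(-92 + o{\left(22 \right)}\right)^{2} = \left(-92 + 2 \cdot 22\right)^{2} = \left(-92 + 44\right)^{2} = \left(-48\right)^{2} = 2304$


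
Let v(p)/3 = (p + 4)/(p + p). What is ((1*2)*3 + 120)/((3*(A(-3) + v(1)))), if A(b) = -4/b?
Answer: 252/53 ≈ 4.7547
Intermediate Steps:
v(p) = 3*(4 + p)/(2*p) (v(p) = 3*((p + 4)/(p + p)) = 3*((4 + p)/((2*p))) = 3*((4 + p)*(1/(2*p))) = 3*((4 + p)/(2*p)) = 3*(4 + p)/(2*p))
((1*2)*3 + 120)/((3*(A(-3) + v(1)))) = ((1*2)*3 + 120)/((3*(-4/(-3) + (3/2 + 6/1)))) = (2*3 + 120)/((3*(-4*(-⅓) + (3/2 + 6*1)))) = (6 + 120)/((3*(4/3 + (3/2 + 6)))) = 126/((3*(4/3 + 15/2))) = 126/((3*(53/6))) = 126/(53/2) = 126*(2/53) = 252/53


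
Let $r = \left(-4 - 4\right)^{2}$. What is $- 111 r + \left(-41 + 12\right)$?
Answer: $-7133$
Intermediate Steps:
$r = 64$ ($r = \left(-8\right)^{2} = 64$)
$- 111 r + \left(-41 + 12\right) = \left(-111\right) 64 + \left(-41 + 12\right) = -7104 - 29 = -7133$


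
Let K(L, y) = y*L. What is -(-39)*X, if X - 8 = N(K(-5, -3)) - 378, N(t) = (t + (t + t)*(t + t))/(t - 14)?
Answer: 21255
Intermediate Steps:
K(L, y) = L*y
N(t) = (t + 4*t**2)/(-14 + t) (N(t) = (t + (2*t)*(2*t))/(-14 + t) = (t + 4*t**2)/(-14 + t))
X = 545 (X = 8 + ((-5*(-3))*(1 + 4*(-5*(-3)))/(-14 - 5*(-3)) - 378) = 8 + (15*(1 + 4*15)/(-14 + 15) - 378) = 8 + (15*(1 + 60)/1 - 378) = 8 + (15*1*61 - 378) = 8 + (915 - 378) = 8 + 537 = 545)
-(-39)*X = -(-39)*545 = -1*(-21255) = 21255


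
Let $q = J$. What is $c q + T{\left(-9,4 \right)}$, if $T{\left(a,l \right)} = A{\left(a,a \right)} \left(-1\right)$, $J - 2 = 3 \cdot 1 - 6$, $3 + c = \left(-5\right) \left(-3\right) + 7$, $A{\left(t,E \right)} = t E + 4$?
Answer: $-104$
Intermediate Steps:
$A{\left(t,E \right)} = 4 + E t$ ($A{\left(t,E \right)} = E t + 4 = 4 + E t$)
$c = 19$ ($c = -3 + \left(\left(-5\right) \left(-3\right) + 7\right) = -3 + \left(15 + 7\right) = -3 + 22 = 19$)
$J = -1$ ($J = 2 + \left(3 \cdot 1 - 6\right) = 2 + \left(3 - 6\right) = 2 - 3 = -1$)
$q = -1$
$T{\left(a,l \right)} = -4 - a^{2}$ ($T{\left(a,l \right)} = \left(4 + a a\right) \left(-1\right) = \left(4 + a^{2}\right) \left(-1\right) = -4 - a^{2}$)
$c q + T{\left(-9,4 \right)} = 19 \left(-1\right) - 85 = -19 - 85 = -104$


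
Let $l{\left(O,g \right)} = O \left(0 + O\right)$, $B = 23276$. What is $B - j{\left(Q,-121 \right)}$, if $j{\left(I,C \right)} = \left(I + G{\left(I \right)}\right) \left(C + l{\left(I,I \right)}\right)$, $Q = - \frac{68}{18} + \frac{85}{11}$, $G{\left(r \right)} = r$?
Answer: $\frac{23392516804}{970299} \approx 24109.0$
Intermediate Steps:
$l{\left(O,g \right)} = O^{2}$ ($l{\left(O,g \right)} = O O = O^{2}$)
$Q = \frac{391}{99}$ ($Q = \left(-68\right) \frac{1}{18} + 85 \cdot \frac{1}{11} = - \frac{34}{9} + \frac{85}{11} = \frac{391}{99} \approx 3.9495$)
$j{\left(I,C \right)} = 2 I \left(C + I^{2}\right)$ ($j{\left(I,C \right)} = \left(I + I\right) \left(C + I^{2}\right) = 2 I \left(C + I^{2}\right)$)
$B - j{\left(Q,-121 \right)} = 23276 - 2 \cdot \frac{391}{99} \left(-121 + \left(\frac{391}{99}\right)^{2}\right) = 23276 - 2 \cdot \frac{391}{99} \left(-121 + \frac{152881}{9801}\right) = 23276 - 2 \cdot \frac{391}{99} \left(- \frac{1033040}{9801}\right) = 23276 - - \frac{807837280}{970299} = 23276 + \frac{807837280}{970299} = \frac{23392516804}{970299}$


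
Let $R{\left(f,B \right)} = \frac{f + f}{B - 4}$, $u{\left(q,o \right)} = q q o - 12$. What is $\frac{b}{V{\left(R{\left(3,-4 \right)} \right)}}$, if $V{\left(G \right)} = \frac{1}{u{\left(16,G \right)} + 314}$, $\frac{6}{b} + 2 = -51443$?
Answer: $- \frac{132}{10289} \approx -0.012829$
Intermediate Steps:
$b = - \frac{6}{51445}$ ($b = \frac{6}{-2 - 51443} = \frac{6}{-51445} = 6 \left(- \frac{1}{51445}\right) = - \frac{6}{51445} \approx -0.00011663$)
$u{\left(q,o \right)} = -12 + o q^{2}$ ($u{\left(q,o \right)} = q^{2} o - 12 = o q^{2} - 12 = -12 + o q^{2}$)
$R{\left(f,B \right)} = \frac{2 f}{-4 + B}$
$V{\left(G \right)} = \frac{1}{302 + 256 G}$ ($V{\left(G \right)} = \frac{1}{\left(-12 + G 16^{2}\right) + 314} = \frac{1}{\left(-12 + G 256\right) + 314} = \frac{1}{\left(-12 + 256 G\right) + 314} = \frac{1}{302 + 256 G}$)
$\frac{b}{V{\left(R{\left(3,-4 \right)} \right)}} = - \frac{6}{51445 \frac{1}{2 \left(151 + 128 \cdot 2 \cdot 3 \frac{1}{-4 - 4}\right)}} = - \frac{6}{51445 \frac{1}{2 \left(151 + 128 \cdot 2 \cdot 3 \frac{1}{-8}\right)}} = - \frac{6}{51445 \frac{1}{2 \left(151 + 128 \cdot 2 \cdot 3 \left(- \frac{1}{8}\right)\right)}} = - \frac{6}{51445 \frac{1}{2 \left(151 + 128 \left(- \frac{3}{4}\right)\right)}} = - \frac{6}{51445 \frac{1}{2 \left(151 - 96\right)}} = - \frac{6}{51445 \frac{1}{2 \cdot 55}} = - \frac{6}{51445 \cdot \frac{1}{2} \cdot \frac{1}{55}} = - \frac{6 \frac{1}{\frac{1}{110}}}{51445} = \left(- \frac{6}{51445}\right) 110 = - \frac{132}{10289}$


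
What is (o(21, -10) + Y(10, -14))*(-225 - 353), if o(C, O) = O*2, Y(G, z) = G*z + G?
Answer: 86700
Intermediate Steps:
Y(G, z) = G + G*z
o(C, O) = 2*O
(o(21, -10) + Y(10, -14))*(-225 - 353) = (2*(-10) + 10*(1 - 14))*(-225 - 353) = (-20 + 10*(-13))*(-578) = (-20 - 130)*(-578) = -150*(-578) = 86700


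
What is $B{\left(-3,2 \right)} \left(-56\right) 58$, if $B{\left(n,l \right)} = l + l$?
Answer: $-12992$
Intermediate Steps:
$B{\left(n,l \right)} = 2 l$
$B{\left(-3,2 \right)} \left(-56\right) 58 = 2 \cdot 2 \left(-56\right) 58 = 4 \left(-56\right) 58 = \left(-224\right) 58 = -12992$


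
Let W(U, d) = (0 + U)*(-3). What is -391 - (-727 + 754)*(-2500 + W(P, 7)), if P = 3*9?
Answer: 69296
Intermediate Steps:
P = 27
W(U, d) = -3*U (W(U, d) = U*(-3) = -3*U)
-391 - (-727 + 754)*(-2500 + W(P, 7)) = -391 - (-727 + 754)*(-2500 - 3*27) = -391 - 27*(-2500 - 81) = -391 - 27*(-2581) = -391 - 1*(-69687) = -391 + 69687 = 69296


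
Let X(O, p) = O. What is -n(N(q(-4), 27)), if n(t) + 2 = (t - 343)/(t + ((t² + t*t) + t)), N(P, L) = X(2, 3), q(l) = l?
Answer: 365/12 ≈ 30.417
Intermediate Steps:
N(P, L) = 2
n(t) = -2 + (-343 + t)/(2*t + 2*t²) (n(t) = -2 + (t - 343)/(t + ((t² + t*t) + t)) = -2 + (-343 + t)/(t + ((t² + t²) + t)) = -2 + (-343 + t)/(t + (2*t² + t)) = -2 + (-343 + t)/(t + (t + 2*t²)) = -2 + (-343 + t)/(2*t + 2*t²))
-n(N(q(-4), 27)) = -(-343 - 4*2² - 3*2)/(2*2*(1 + 2)) = -(-343 - 4*4 - 6)/(2*2*3) = -(-343 - 16 - 6)/(2*2*3) = -(-365)/(2*2*3) = -1*(-365/12) = 365/12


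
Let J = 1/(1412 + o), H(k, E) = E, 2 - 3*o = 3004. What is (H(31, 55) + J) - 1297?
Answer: -1532625/1234 ≈ -1242.0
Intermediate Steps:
o = -3002/3 (o = ⅔ - ⅓*3004 = ⅔ - 3004/3 = -3002/3 ≈ -1000.7)
J = 3/1234 (J = 1/(1412 - 3002/3) = 1/(1234/3) = 3/1234 ≈ 0.0024311)
(H(31, 55) + J) - 1297 = (55 + 3/1234) - 1297 = 67873/1234 - 1297 = -1532625/1234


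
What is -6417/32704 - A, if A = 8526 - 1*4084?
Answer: -145277585/32704 ≈ -4442.2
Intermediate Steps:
A = 4442 (A = 8526 - 4084 = 4442)
-6417/32704 - A = -6417/32704 - 1*4442 = -6417*1/32704 - 4442 = -6417/32704 - 4442 = -145277585/32704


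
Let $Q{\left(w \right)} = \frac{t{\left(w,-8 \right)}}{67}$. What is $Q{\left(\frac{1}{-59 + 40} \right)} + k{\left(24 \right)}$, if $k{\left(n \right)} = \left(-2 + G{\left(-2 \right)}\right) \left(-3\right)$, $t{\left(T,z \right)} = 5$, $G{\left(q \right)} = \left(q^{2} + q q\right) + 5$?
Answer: $- \frac{2206}{67} \approx -32.925$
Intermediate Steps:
$G{\left(q \right)} = 5 + 2 q^{2}$ ($G{\left(q \right)} = \left(q^{2} + q^{2}\right) + 5 = 2 q^{2} + 5 = 5 + 2 q^{2}$)
$k{\left(n \right)} = -33$ ($k{\left(n \right)} = \left(-2 + \left(5 + 2 \left(-2\right)^{2}\right)\right) \left(-3\right) = \left(-2 + \left(5 + 2 \cdot 4\right)\right) \left(-3\right) = \left(-2 + \left(5 + 8\right)\right) \left(-3\right) = \left(-2 + 13\right) \left(-3\right) = 11 \left(-3\right) = -33$)
$Q{\left(w \right)} = \frac{5}{67}$
$Q{\left(\frac{1}{-59 + 40} \right)} + k{\left(24 \right)} = \frac{5}{67} - 33 = - \frac{2206}{67}$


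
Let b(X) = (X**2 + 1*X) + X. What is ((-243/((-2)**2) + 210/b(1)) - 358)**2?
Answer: 1946025/16 ≈ 1.2163e+5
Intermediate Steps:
b(X) = X**2 + 2*X (b(X) = (X**2 + X) + X = (X + X**2) + X = X**2 + 2*X)
((-243/((-2)**2) + 210/b(1)) - 358)**2 = ((-243/((-2)**2) + 210/((1*(2 + 1)))) - 358)**2 = ((-243/4 + 210/((1*3))) - 358)**2 = ((-243*1/4 + 210/3) - 358)**2 = ((-243/4 + 210*(1/3)) - 358)**2 = ((-243/4 + 70) - 358)**2 = (37/4 - 358)**2 = (-1395/4)**2 = 1946025/16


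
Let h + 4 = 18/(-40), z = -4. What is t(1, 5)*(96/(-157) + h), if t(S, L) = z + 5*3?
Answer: -174823/3140 ≈ -55.676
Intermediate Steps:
h = -89/20 (h = -4 + 18/(-40) = -4 + 18*(-1/40) = -4 - 9/20 = -89/20 ≈ -4.4500)
t(S, L) = 11 (t(S, L) = -4 + 5*3 = -4 + 15 = 11)
t(1, 5)*(96/(-157) + h) = 11*(96/(-157) - 89/20) = 11*(96*(-1/157) - 89/20) = 11*(-96/157 - 89/20) = 11*(-15893/3140) = -174823/3140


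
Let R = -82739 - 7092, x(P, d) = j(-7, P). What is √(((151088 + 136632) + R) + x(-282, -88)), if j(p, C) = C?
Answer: √197607 ≈ 444.53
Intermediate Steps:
x(P, d) = P
R = -89831
√(((151088 + 136632) + R) + x(-282, -88)) = √(((151088 + 136632) - 89831) - 282) = √((287720 - 89831) - 282) = √(197889 - 282) = √197607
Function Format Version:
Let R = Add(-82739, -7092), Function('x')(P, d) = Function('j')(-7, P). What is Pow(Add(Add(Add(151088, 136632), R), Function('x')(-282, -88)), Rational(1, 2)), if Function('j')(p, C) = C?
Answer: Pow(197607, Rational(1, 2)) ≈ 444.53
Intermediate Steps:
Function('x')(P, d) = P
R = -89831
Pow(Add(Add(Add(151088, 136632), R), Function('x')(-282, -88)), Rational(1, 2)) = Pow(Add(Add(Add(151088, 136632), -89831), -282), Rational(1, 2)) = Pow(Add(Add(287720, -89831), -282), Rational(1, 2)) = Pow(Add(197889, -282), Rational(1, 2)) = Pow(197607, Rational(1, 2))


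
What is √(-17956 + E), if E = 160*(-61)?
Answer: 26*I*√41 ≈ 166.48*I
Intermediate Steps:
E = -9760
√(-17956 + E) = √(-17956 - 9760) = √(-27716) = 26*I*√41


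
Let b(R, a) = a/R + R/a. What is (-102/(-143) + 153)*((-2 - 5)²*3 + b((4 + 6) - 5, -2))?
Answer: 2879511/130 ≈ 22150.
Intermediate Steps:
b(R, a) = R/a + a/R
(-102/(-143) + 153)*((-2 - 5)²*3 + b((4 + 6) - 5, -2)) = (-102/(-143) + 153)*((-2 - 5)²*3 + (((4 + 6) - 5)/(-2) - 2/((4 + 6) - 5))) = (-102*(-1/143) + 153)*((-7)²*3 + ((10 - 5)*(-½) - 2/(10 - 5))) = (102/143 + 153)*(49*3 + (5*(-½) - 2/5)) = 21981*(147 + (-5/2 - 2*⅕))/143 = 21981*(147 + (-5/2 - ⅖))/143 = 21981*(147 - 29/10)/143 = (21981/143)*(1441/10) = 2879511/130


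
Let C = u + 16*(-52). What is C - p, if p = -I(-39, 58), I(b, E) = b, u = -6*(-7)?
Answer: -829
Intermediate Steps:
u = 42
C = -790 (C = 42 + 16*(-52) = 42 - 832 = -790)
p = 39 (p = -1*(-39) = 39)
C - p = -790 - 1*39 = -790 - 39 = -829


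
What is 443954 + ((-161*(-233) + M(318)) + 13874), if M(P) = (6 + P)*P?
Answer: 598373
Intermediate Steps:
M(P) = P*(6 + P)
443954 + ((-161*(-233) + M(318)) + 13874) = 443954 + ((-161*(-233) + 318*(6 + 318)) + 13874) = 443954 + ((37513 + 318*324) + 13874) = 443954 + ((37513 + 103032) + 13874) = 443954 + (140545 + 13874) = 443954 + 154419 = 598373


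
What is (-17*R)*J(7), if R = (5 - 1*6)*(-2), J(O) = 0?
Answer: 0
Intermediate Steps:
R = 2 (R = (5 - 6)*(-2) = -1*(-2) = 2)
(-17*R)*J(7) = -17*2*0 = -34*0 = 0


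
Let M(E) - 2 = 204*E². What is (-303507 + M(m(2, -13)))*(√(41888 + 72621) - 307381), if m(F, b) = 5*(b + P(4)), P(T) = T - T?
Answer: -171640013495 + 558395*√114509 ≈ -1.7145e+11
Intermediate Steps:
P(T) = 0
m(F, b) = 5*b (m(F, b) = 5*(b + 0) = 5*b)
M(E) = 2 + 204*E²
(-303507 + M(m(2, -13)))*(√(41888 + 72621) - 307381) = (-303507 + (2 + 204*(5*(-13))²))*(√(41888 + 72621) - 307381) = (-303507 + (2 + 204*(-65)²))*(√114509 - 307381) = (-303507 + (2 + 204*4225))*(-307381 + √114509) = (-303507 + (2 + 861900))*(-307381 + √114509) = (-303507 + 861902)*(-307381 + √114509) = 558395*(-307381 + √114509) = -171640013495 + 558395*√114509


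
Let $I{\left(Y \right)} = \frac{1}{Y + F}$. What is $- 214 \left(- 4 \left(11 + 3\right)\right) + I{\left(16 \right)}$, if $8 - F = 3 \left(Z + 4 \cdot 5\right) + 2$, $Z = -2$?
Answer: $\frac{383487}{32} \approx 11984.0$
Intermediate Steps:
$F = -48$ ($F = 8 - \left(3 \left(-2 + 4 \cdot 5\right) + 2\right) = 8 - \left(3 \left(-2 + 20\right) + 2\right) = 8 - \left(3 \cdot 18 + 2\right) = 8 - \left(54 + 2\right) = 8 - 56 = -48$)
$I{\left(Y \right)} = \frac{1}{-48 + Y}$ ($I{\left(Y \right)} = \frac{1}{Y - 48} = \frac{1}{-48 + Y}$)
$- 214 \left(- 4 \left(11 + 3\right)\right) + I{\left(16 \right)} = - 214 \left(- 4 \left(11 + 3\right)\right) + \frac{1}{-48 + 16} = - 214 \left(\left(-4\right) 14\right) + \frac{1}{-32} = \left(-214\right) \left(-56\right) - \frac{1}{32} = 11984 - \frac{1}{32} = \frac{383487}{32}$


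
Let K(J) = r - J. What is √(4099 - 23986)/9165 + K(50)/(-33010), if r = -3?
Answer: 53/33010 + I*√19887/9165 ≈ 0.0016056 + 0.015387*I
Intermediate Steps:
K(J) = -3 - J
√(4099 - 23986)/9165 + K(50)/(-33010) = √(4099 - 23986)/9165 + (-3 - 1*50)/(-33010) = √(-19887)*(1/9165) + (-3 - 50)*(-1/33010) = (I*√19887)*(1/9165) - 53*(-1/33010) = I*√19887/9165 + 53/33010 = 53/33010 + I*√19887/9165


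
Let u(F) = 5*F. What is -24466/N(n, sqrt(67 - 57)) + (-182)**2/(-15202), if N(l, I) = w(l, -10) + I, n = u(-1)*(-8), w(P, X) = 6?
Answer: -42931808/7601 + 941*sqrt(10) ≈ -2672.5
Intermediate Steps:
n = 40 (n = (5*(-1))*(-8) = -5*(-8) = 40)
N(l, I) = 6 + I
-24466/N(n, sqrt(67 - 57)) + (-182)**2/(-15202) = -24466/(6 + sqrt(67 - 57)) + (-182)**2/(-15202) = -24466/(6 + sqrt(10)) + 33124*(-1/15202) = -24466/(6 + sqrt(10)) - 16562/7601 = -16562/7601 - 24466/(6 + sqrt(10))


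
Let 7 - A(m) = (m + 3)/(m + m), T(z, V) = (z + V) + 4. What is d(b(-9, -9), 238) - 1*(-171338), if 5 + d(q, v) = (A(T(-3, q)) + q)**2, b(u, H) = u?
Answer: 43862617/256 ≈ 1.7134e+5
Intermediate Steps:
T(z, V) = 4 + V + z (T(z, V) = (V + z) + 4 = 4 + V + z)
A(m) = 7 - (3 + m)/(2*m) (A(m) = 7 - (m + 3)/(m + m) = 7 - (3 + m)/(2*m))
d(q, v) = -5 + (q + (10 + 13*q)/(2*(1 + q)))**2 (d(q, v) = -5 + ((-3 + 13*(4 + q - 3))/(2*(4 + q - 3)) + q)**2 = -5 + ((-3 + 13*(1 + q))/(2*(1 + q)) + q)**2 = -5 + ((-3 + (13 + 13*q))/(2*(1 + q)) + q)**2 = -5 + ((10 + 13*q)/(2*(1 + q)) + q)**2 = -5 + (q + (10 + 13*q)/(2*(1 + q)))**2)
d(b(-9, -9), 238) - 1*(-171338) = (-5 + (10 + 2*(-9)**2 + 15*(-9))**2/(4*(1 - 9)**2)) - 1*(-171338) = (-5 + (1/4)*(10 + 2*81 - 135)**2/(-8)**2) + 171338 = (-5 + (1/4)*(1/64)*(10 + 162 - 135)**2) + 171338 = (-5 + (1/4)*(1/64)*37**2) + 171338 = (-5 + (1/4)*(1/64)*1369) + 171338 = (-5 + 1369/256) + 171338 = 89/256 + 171338 = 43862617/256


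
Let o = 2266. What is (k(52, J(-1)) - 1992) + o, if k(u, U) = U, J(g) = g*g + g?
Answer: 274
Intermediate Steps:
J(g) = g + g² (J(g) = g² + g = g + g²)
(k(52, J(-1)) - 1992) + o = (-(1 - 1) - 1992) + 2266 = (-1*0 - 1992) + 2266 = (0 - 1992) + 2266 = -1992 + 2266 = 274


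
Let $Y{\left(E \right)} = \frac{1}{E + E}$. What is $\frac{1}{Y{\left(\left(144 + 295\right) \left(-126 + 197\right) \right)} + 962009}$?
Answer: $\frac{62338}{59969717043} \approx 1.0395 \cdot 10^{-6}$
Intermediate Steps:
$Y{\left(E \right)} = \frac{1}{2 E}$
$\frac{1}{Y{\left(\left(144 + 295\right) \left(-126 + 197\right) \right)} + 962009} = \frac{1}{\frac{1}{2 \left(144 + 295\right) \left(-126 + 197\right)} + 962009} = \frac{1}{\frac{1}{2 \cdot 439 \cdot 71} + 962009} = \frac{1}{\frac{1}{2 \cdot 31169} + 962009} = \frac{1}{\frac{1}{2} \cdot \frac{1}{31169} + 962009} = \frac{1}{\frac{1}{62338} + 962009} = \frac{1}{\frac{59969717043}{62338}} = \frac{62338}{59969717043}$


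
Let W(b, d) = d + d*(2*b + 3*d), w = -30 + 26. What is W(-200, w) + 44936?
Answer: 46580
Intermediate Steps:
w = -4
W(-200, w) + 44936 = -4*(1 + 2*(-200) + 3*(-4)) + 44936 = -4*(1 - 400 - 12) + 44936 = -4*(-411) + 44936 = 1644 + 44936 = 46580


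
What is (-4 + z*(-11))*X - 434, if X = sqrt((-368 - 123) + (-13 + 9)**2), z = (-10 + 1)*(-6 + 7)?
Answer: -434 + 475*I*sqrt(19) ≈ -434.0 + 2070.5*I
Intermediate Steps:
z = -9 (z = -9*1 = -9)
X = 5*I*sqrt(19) (X = sqrt(-491 + (-4)**2) = sqrt(-491 + 16) = sqrt(-475) = 5*I*sqrt(19) ≈ 21.794*I)
(-4 + z*(-11))*X - 434 = (-4 - 9*(-11))*(5*I*sqrt(19)) - 434 = (-4 + 99)*(5*I*sqrt(19)) - 434 = 95*(5*I*sqrt(19)) - 434 = 475*I*sqrt(19) - 434 = -434 + 475*I*sqrt(19)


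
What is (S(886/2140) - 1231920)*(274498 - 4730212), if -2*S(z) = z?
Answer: 5873320001182251/1070 ≈ 5.4891e+12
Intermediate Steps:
S(z) = -z/2
(S(886/2140) - 1231920)*(274498 - 4730212) = (-443/2140 - 1231920)*(274498 - 4730212) = (-443/2140 - 1231920)*(-4455714) = -2636309243/2140*(-4455714) = 5873320001182251/1070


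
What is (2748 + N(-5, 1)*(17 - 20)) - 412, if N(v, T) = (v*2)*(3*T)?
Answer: 2426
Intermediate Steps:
N(v, T) = 6*T*v (N(v, T) = (2*v)*(3*T) = 6*T*v)
(2748 + N(-5, 1)*(17 - 20)) - 412 = (2748 + (6*1*(-5))*(17 - 20)) - 412 = (2748 - 30*(-3)) - 412 = (2748 + 90) - 412 = 2838 - 412 = 2426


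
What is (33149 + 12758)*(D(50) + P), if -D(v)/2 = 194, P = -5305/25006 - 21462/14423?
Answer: -6452222860559617/360661538 ≈ -1.7890e+7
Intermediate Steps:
P = -613192787/360661538 (P = -5305*1/25006 - 21462*1/14423 = -5305/25006 - 21462/14423 = -613192787/360661538 ≈ -1.7002)
D(v) = -388 (D(v) = -2*194 = -388)
(33149 + 12758)*(D(50) + P) = (33149 + 12758)*(-388 - 613192787/360661538) = 45907*(-140549869531/360661538) = -6452222860559617/360661538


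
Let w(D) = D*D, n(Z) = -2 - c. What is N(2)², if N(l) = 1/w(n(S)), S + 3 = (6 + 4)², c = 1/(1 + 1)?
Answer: 16/625 ≈ 0.025600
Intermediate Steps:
c = ½ (c = 1/2 = ½ ≈ 0.50000)
S = 97 (S = -3 + (6 + 4)² = -3 + 10² = -3 + 100 = 97)
n(Z) = -5/2 (n(Z) = -2 - 1*½ = -2 - ½ = -5/2)
w(D) = D²
N(l) = 4/25 (N(l) = 1/((-5/2)²) = 1/(25/4) = 4/25)
N(2)² = (4/25)² = 16/625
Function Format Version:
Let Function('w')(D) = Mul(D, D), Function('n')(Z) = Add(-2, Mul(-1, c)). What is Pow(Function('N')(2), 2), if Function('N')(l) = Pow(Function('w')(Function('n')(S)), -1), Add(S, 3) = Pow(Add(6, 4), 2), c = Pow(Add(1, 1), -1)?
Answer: Rational(16, 625) ≈ 0.025600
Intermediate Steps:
c = Rational(1, 2) (c = Pow(2, -1) = Rational(1, 2) ≈ 0.50000)
S = 97 (S = Add(-3, Pow(Add(6, 4), 2)) = Add(-3, Pow(10, 2)) = Add(-3, 100) = 97)
Function('n')(Z) = Rational(-5, 2) (Function('n')(Z) = Add(-2, Mul(-1, Rational(1, 2))) = Add(-2, Rational(-1, 2)) = Rational(-5, 2))
Function('w')(D) = Pow(D, 2)
Function('N')(l) = Rational(4, 25) (Function('N')(l) = Pow(Pow(Rational(-5, 2), 2), -1) = Pow(Rational(25, 4), -1) = Rational(4, 25))
Pow(Function('N')(2), 2) = Pow(Rational(4, 25), 2) = Rational(16, 625)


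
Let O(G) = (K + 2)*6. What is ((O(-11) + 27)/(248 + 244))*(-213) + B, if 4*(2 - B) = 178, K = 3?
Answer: -11017/164 ≈ -67.177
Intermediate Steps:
O(G) = 30 (O(G) = (3 + 2)*6 = 5*6 = 30)
B = -85/2 (B = 2 - ¼*178 = 2 - 89/2 = -85/2 ≈ -42.500)
((O(-11) + 27)/(248 + 244))*(-213) + B = ((30 + 27)/(248 + 244))*(-213) - 85/2 = (57/492)*(-213) - 85/2 = (57*(1/492))*(-213) - 85/2 = (19/164)*(-213) - 85/2 = -4047/164 - 85/2 = -11017/164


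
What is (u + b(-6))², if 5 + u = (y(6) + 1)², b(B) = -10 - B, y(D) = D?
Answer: 1600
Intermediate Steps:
u = 44 (u = -5 + (6 + 1)² = -5 + 7² = -5 + 49 = 44)
(u + b(-6))² = (44 + (-10 - 1*(-6)))² = (44 + (-10 + 6))² = (44 - 4)² = 40² = 1600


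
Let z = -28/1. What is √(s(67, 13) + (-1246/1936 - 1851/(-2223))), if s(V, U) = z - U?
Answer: I*√43382874990/32604 ≈ 6.3883*I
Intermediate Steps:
z = -28 (z = -28*1 = -28)
s(V, U) = -28 - U
√(s(67, 13) + (-1246/1936 - 1851/(-2223))) = √((-28 - 1*13) + (-1246/1936 - 1851/(-2223))) = √((-28 - 13) + (-1246*1/1936 - 1851*(-1/2223))) = √(-41 + (-623/968 + 617/741)) = √(-41 + 135613/717288) = √(-29273195/717288) = I*√43382874990/32604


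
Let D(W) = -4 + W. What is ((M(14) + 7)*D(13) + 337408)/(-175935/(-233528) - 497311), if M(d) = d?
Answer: -78838352216/116135867273 ≈ -0.67885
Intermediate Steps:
((M(14) + 7)*D(13) + 337408)/(-175935/(-233528) - 497311) = ((14 + 7)*(-4 + 13) + 337408)/(-175935/(-233528) - 497311) = (21*9 + 337408)/(-175935*(-1/233528) - 497311) = (189 + 337408)/(175935/233528 - 497311) = 337597/(-116135867273/233528) = 337597*(-233528/116135867273) = -78838352216/116135867273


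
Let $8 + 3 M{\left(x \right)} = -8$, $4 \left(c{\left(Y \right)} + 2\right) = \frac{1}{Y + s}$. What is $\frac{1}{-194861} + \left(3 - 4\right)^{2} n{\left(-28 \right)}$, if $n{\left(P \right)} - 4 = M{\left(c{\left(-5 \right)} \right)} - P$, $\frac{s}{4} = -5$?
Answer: $\frac{15588877}{584583} \approx 26.667$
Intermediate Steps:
$s = -20$ ($s = 4 \left(-5\right) = -20$)
$c{\left(Y \right)} = -2 + \frac{1}{4 \left(-20 + Y\right)}$ ($c{\left(Y \right)} = -2 + \frac{1}{4 \left(Y - 20\right)} = -2 + \frac{1}{4 \left(-20 + Y\right)}$)
$M{\left(x \right)} = - \frac{16}{3}$ ($M{\left(x \right)} = - \frac{8}{3} + \frac{1}{3} \left(-8\right) = - \frac{8}{3} - \frac{8}{3} = - \frac{16}{3}$)
$n{\left(P \right)} = - \frac{4}{3} - P$ ($n{\left(P \right)} = 4 - \left(\frac{16}{3} + P\right) = - \frac{4}{3} - P$)
$\frac{1}{-194861} + \left(3 - 4\right)^{2} n{\left(-28 \right)} = \frac{1}{-194861} + \left(3 - 4\right)^{2} \left(- \frac{4}{3} - -28\right) = - \frac{1}{194861} + \left(-1\right)^{2} \left(- \frac{4}{3} + 28\right) = - \frac{1}{194861} + 1 \cdot \frac{80}{3} = - \frac{1}{194861} + \frac{80}{3} = \frac{15588877}{584583}$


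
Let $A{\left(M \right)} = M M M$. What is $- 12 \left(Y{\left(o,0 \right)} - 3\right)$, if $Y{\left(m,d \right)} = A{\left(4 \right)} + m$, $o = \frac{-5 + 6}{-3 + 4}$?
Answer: $-744$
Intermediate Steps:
$A{\left(M \right)} = M^{3}$ ($A{\left(M \right)} = M^{2} M = M^{3}$)
$o = 1$ ($o = 1 \cdot 1^{-1} = 1 \cdot 1 = 1$)
$Y{\left(m,d \right)} = 64 + m$ ($Y{\left(m,d \right)} = 4^{3} + m = 64 + m$)
$- 12 \left(Y{\left(o,0 \right)} - 3\right) = - 12 \left(\left(64 + 1\right) - 3\right) = - 12 \left(65 - 3\right) = \left(-12\right) 62 = -744$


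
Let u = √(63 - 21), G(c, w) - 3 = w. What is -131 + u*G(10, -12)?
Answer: -131 - 9*√42 ≈ -189.33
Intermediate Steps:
G(c, w) = 3 + w
u = √42 ≈ 6.4807
-131 + u*G(10, -12) = -131 + √42*(3 - 12) = -131 + √42*(-9) = -131 - 9*√42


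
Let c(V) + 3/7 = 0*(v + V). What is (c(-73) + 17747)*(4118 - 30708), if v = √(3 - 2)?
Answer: -3303169340/7 ≈ -4.7188e+8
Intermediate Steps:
v = 1 (v = √1 = 1)
c(V) = -3/7 (c(V) = -3/7 + 0*(1 + V) = -3/7 + 0 = -3/7)
(c(-73) + 17747)*(4118 - 30708) = (-3/7 + 17747)*(4118 - 30708) = (124226/7)*(-26590) = -3303169340/7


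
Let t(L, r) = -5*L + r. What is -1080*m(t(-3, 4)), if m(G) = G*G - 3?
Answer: -386640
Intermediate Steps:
t(L, r) = r - 5*L
m(G) = -3 + G**2 (m(G) = G**2 - 3 = -3 + G**2)
-1080*m(t(-3, 4)) = -1080*(-3 + (4 - 5*(-3))**2) = -1080*(-3 + (4 + 15)**2) = -1080*(-3 + 19**2) = -1080*(-3 + 361) = -1080*358 = -386640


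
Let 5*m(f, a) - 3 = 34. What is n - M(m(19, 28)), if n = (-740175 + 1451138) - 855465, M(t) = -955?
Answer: -143547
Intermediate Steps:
m(f, a) = 37/5 (m(f, a) = ⅗ + (⅕)*34 = ⅗ + 34/5 = 37/5)
n = -144502 (n = 710963 - 855465 = -144502)
n - M(m(19, 28)) = -144502 - 1*(-955) = -144502 + 955 = -143547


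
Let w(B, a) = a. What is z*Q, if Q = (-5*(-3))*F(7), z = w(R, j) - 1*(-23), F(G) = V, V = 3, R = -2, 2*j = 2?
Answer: 1080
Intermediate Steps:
j = 1 (j = (½)*2 = 1)
F(G) = 3
z = 24 (z = 1 - 1*(-23) = 1 + 23 = 24)
Q = 45 (Q = -5*(-3)*3 = 15*3 = 45)
z*Q = 24*45 = 1080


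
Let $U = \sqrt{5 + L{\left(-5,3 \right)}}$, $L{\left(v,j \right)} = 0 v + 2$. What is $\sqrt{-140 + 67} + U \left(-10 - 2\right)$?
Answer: $- 12 \sqrt{7} + i \sqrt{73} \approx -31.749 + 8.544 i$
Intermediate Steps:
$L{\left(v,j \right)} = 2$ ($L{\left(v,j \right)} = 0 + 2 = 2$)
$U = \sqrt{7}$ ($U = \sqrt{5 + 2} = \sqrt{7} \approx 2.6458$)
$\sqrt{-140 + 67} + U \left(-10 - 2\right) = \sqrt{-140 + 67} + \sqrt{7} \left(-10 - 2\right) = \sqrt{-73} + \sqrt{7} \left(-12\right) = i \sqrt{73} - 12 \sqrt{7} = - 12 \sqrt{7} + i \sqrt{73}$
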